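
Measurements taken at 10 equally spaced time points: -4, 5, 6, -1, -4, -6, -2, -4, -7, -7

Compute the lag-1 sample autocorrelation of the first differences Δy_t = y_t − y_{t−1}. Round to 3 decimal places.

0.087

First differences Δy: 9, 1, -7, -3, -2, 4, -2, -3, 0
Mean of differences = -0.3333
Numerator Σ(Δy_t−Δȳ)(Δy_{t+1}−Δȳ) = 14.8889
Denominator Σ(Δy_t−Δȳ)² = 172.0000
r_1(Δy) = 14.8889 / 172.0000 = 0.087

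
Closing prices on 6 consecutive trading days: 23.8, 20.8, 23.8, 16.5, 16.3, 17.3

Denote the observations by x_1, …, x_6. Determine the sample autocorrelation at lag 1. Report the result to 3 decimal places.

0.241

Mean x̄ = (23.8 + 20.8 + 23.8 + 16.5 + 16.3 + 17.3)/6 = 19.7500
Σ(x_t−x̄)(x_{t+1}−x̄) = (4.2525) + (4.2525) + (-13.1625) + (11.2125) + (8.4525) = 15.0075
Denominator Σ(x_t−x̄)² = 62.3750
r_1 = 15.0075 / 62.3750 = 0.241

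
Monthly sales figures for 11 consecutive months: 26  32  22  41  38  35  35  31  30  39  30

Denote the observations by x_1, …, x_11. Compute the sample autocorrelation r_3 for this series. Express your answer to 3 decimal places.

-0.185

Mean x̄ = (26 + 32 + 22 + 41 + 38 + 35 + 35 + 31 + 30 + 39 + 30)/11 = 32.6364
Numerator Σ_{t=1}^{8}(x_t−x̄)(x_{t+3}−x̄) = -59.9421
Denominator Σ(x_t−x̄)² = 324.5455
r_3 = -59.9421 / 324.5455 = -0.185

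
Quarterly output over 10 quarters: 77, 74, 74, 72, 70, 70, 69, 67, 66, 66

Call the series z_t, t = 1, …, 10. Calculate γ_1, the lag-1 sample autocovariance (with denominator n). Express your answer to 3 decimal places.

Mean z̄ = (77 + 74 + 74 + 72 + 70 + 70 + 69 + 67 + 66 + 66)/10 = 70.5000
Σ_{t=1}^{9}(z_t−z̄)(z_{t+1}−z̄) = 81.7500
γ_1 = 81.7500 / 10 = 8.175

8.175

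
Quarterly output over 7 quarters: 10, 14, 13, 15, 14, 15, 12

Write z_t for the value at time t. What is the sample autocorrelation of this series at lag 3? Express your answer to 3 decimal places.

Mean z̄ = (10 + 14 + 13 + 15 + 14 + 15 + 12)/7 = 13.2857
Deviations from mean: -3.2857, 0.7143, -0.2857, 1.7143, 0.7143, 1.7143, -1.2857
Σ(z_t−z̄)(z_{t+3}−z̄) = (-5.6327) + (0.5102) + (-0.4898) + (-2.2041) = -7.8163
Denominator Σ(z_t−z̄)² = 19.4286
r_3 = -7.8163 / 19.4286 = -0.402

-0.402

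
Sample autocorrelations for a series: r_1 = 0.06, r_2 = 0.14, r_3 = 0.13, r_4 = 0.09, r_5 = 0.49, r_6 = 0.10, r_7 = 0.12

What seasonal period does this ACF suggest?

5

The largest autocorrelation is r_5 = 0.49; the remaining lags stay at or below 0.14.
The dominant spike at lag 5 indicates a seasonal period of 5.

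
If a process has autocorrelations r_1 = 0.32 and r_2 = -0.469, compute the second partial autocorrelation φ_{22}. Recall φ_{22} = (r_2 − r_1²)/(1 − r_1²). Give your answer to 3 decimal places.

φ_{22} = (r_2 − r_1²) / (1 − r_1²)
r_1² = (0.32)² = 0.1024
Numerator = -0.469 − 0.1024 = -0.5714; denominator = 1 − 0.1024 = 0.8976
φ_{22} = -0.5714 / 0.8976 = -0.637

-0.637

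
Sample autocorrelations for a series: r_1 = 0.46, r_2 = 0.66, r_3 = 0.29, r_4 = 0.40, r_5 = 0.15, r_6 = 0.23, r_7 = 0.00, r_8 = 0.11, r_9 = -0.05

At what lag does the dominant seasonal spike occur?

The largest autocorrelation is r_2 = 0.66; the remaining lags stay at or below 0.46.
The dominant spike at lag 2 indicates a seasonal period of 2.

2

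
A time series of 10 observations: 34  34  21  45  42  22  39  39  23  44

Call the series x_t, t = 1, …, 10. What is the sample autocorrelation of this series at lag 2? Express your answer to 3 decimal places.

Mean x̄ = (34 + 34 + 21 + 45 + 42 + 22 + 39 + 39 + 23 + 44)/10 = 34.3000
Numerator Σ_{t=1}^{8}(x_t−x̄)(x_{t+2}−x̄) = -262.3800
Denominator Σ(x_t−x̄)² = 768.1000
r_2 = -262.3800 / 768.1000 = -0.342

-0.342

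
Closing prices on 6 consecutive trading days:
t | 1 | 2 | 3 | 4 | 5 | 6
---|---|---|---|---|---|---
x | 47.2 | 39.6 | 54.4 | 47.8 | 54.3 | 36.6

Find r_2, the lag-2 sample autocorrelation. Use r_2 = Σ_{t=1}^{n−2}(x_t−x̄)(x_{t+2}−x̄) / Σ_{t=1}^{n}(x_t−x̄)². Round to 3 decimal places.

0.162

Mean x̄ = (47.2 + 39.6 + 54.4 + 47.8 + 54.3 + 36.6)/6 = 46.6500
Deviations from mean: 0.5500, -7.0500, 7.7500, 1.1500, 7.6500, -10.0500
Numerator Σ_{t=1}^{4}(x_t−x̄)(x_{t+2}−x̄) = 43.8850
Denominator Σ(x_t−x̄)² = 270.9150
r_2 = 43.8850 / 270.9150 = 0.162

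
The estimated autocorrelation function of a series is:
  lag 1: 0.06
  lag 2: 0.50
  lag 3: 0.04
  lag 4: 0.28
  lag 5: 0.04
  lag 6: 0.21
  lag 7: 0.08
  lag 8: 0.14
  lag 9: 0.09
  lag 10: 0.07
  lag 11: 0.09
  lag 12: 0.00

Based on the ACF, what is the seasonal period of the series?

The largest autocorrelation is r_2 = 0.50, with weaker echoes at lags 4 (0.28) and 6 (0.21); the remaining lags stay at or below 0.14.
The dominant spike at lag 2 indicates a seasonal period of 2.

2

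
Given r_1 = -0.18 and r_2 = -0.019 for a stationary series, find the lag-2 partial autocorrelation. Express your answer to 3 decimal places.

φ_{22} = (r_2 − r_1²) / (1 − r_1²)
r_1² = (-0.18)² = 0.0324
Numerator = -0.019 − 0.0324 = -0.0514; denominator = 1 − 0.0324 = 0.9676
φ_{22} = -0.0514 / 0.9676 = -0.053

-0.053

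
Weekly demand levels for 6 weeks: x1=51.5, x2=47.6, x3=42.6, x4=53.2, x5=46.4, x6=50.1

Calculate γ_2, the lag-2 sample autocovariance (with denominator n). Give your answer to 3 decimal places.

-0.325

Mean x̄ = (51.5 + 47.6 + 42.6 + 53.2 + 46.4 + 50.1)/6 = 48.5667
Deviations: 2.9333, -0.9667, -5.9667, 4.6333, -2.1667, 1.5333
Σ_{t=1}^{4}(x_t−x̄)(x_{t+2}−x̄) = -1.9489
γ_2 = -1.9489 / 6 = -0.325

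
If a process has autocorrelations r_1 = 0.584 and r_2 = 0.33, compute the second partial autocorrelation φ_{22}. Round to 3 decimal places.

-0.017

φ_{22} = (r_2 − r_1²) / (1 − r_1²)
r_1² = (0.584)² = 0.341056
Numerator = 0.33 − 0.3411 = -0.0111; denominator = 1 − 0.3411 = 0.6589
φ_{22} = -0.0111 / 0.6589 = -0.017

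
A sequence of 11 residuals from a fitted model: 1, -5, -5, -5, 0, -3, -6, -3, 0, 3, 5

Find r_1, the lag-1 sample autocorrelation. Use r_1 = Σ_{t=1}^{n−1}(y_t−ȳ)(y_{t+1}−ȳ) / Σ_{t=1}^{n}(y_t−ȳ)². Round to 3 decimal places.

Mean ȳ = (1 − 5 − 5 − 5 + 0 − 3 − 6 − 3 + 0 + 3 + 5)/11 = -1.6364
Numerator Σ_{t=1}^{10}(y_t−ȳ)(y_{t+1}−ȳ) = 54.0496
Denominator Σ(y_t−ȳ)² = 134.5455
r_1 = 54.0496 / 134.5455 = 0.402

0.402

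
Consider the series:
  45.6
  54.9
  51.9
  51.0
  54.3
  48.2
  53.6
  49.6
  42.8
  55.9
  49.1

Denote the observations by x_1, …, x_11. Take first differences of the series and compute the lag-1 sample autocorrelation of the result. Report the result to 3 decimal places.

First differences Δx: 9.3, -3.0, -0.9, 3.3, -6.1, 5.4, -4.0, -6.8, 13.1, -6.8
Mean of differences = 0.3500
Numerator Σ(Δx_t−Δx̄)(Δx_{t+1}−Δx̄) = -254.2725
Denominator Σ(Δx_t−Δx̄)² = 452.4250
r_1(Δx) = -254.2725 / 452.4250 = -0.562

-0.562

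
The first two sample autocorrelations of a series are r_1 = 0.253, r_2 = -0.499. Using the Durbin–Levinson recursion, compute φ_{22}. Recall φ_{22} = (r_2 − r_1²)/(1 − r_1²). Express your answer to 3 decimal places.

-0.602

φ_{22} = (r_2 − r_1²) / (1 − r_1²)
r_1² = (0.253)² = 0.064009
Numerator = -0.499 − 0.0640 = -0.5630; denominator = 1 − 0.0640 = 0.9360
φ_{22} = -0.5630 / 0.9360 = -0.602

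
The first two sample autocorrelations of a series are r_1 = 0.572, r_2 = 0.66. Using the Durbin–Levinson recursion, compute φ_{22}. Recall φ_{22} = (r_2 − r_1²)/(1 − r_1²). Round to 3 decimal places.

φ_{22} = (r_2 − r_1²) / (1 − r_1²)
r_1² = (0.572)² = 0.327184
Numerator = 0.66 − 0.3272 = 0.3328; denominator = 1 − 0.3272 = 0.6728
φ_{22} = 0.3328 / 0.6728 = 0.495

0.495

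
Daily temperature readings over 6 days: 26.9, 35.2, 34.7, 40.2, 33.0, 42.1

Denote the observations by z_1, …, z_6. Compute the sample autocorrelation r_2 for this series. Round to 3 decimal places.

Mean z̄ = (26.9 + 35.2 + 34.7 + 40.2 + 33.0 + 42.1)/6 = 35.3500
Deviations from mean: -8.4500, -0.1500, -0.6500, 4.8500, -2.3500, 6.7500
Numerator Σ_{t=1}^{4}(z_t−z̄)(z_{t+2}−z̄) = 39.0300
Denominator Σ(z_t−z̄)² = 146.4550
r_2 = 39.0300 / 146.4550 = 0.266

0.266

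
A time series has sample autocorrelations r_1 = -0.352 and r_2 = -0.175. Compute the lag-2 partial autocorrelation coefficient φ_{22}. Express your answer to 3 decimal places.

-0.341

φ_{22} = (r_2 − r_1²) / (1 − r_1²)
r_1² = (-0.352)² = 0.123904
Numerator = -0.175 − 0.1239 = -0.2989; denominator = 1 − 0.1239 = 0.8761
φ_{22} = -0.2989 / 0.8761 = -0.341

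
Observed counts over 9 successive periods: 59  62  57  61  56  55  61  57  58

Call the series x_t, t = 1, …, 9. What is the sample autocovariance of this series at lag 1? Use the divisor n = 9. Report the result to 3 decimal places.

Mean x̄ = (59 + 62 + 57 + 61 + 56 + 55 + 61 + 57 + 58)/9 = 58.4444
Σ_{t=1}^{8}(x_t−x̄)(x_{t+1}−x̄) = -16.5309
γ_1 = -16.5309 / 9 = -1.837

-1.837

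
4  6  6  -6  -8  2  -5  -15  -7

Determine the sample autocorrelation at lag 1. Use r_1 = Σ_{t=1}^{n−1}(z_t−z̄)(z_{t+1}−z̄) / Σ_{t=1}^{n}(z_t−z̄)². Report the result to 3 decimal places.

Mean z̄ = (4 + 6 + 6 − 6 − 8 + 2 − 5 − 15 − 7)/9 = -2.5556
Numerator Σ_{t=1}^{8}(z_t−z̄)(z_{t+1}−z̄) = 168.3580
Denominator Σ(z_t−z̄)² = 432.2222
r_1 = 168.3580 / 432.2222 = 0.390

0.390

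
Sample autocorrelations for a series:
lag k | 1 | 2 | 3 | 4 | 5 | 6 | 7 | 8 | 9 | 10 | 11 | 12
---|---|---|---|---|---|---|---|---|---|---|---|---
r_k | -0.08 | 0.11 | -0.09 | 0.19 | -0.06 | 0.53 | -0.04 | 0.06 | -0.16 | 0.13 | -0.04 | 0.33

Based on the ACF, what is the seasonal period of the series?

6

The largest autocorrelation is r_6 = 0.53, with a weaker echo at lag 12 (0.33); the remaining lags stay at or below 0.19.
The dominant spike at lag 6 indicates a seasonal period of 6.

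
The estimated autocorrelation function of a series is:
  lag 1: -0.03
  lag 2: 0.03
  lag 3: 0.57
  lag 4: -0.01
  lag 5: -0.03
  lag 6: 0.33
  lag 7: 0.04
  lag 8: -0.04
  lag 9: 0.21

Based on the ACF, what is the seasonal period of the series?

The largest autocorrelation is r_3 = 0.57, with weaker echoes at lags 6 (0.33) and 9 (0.21); the remaining lags stay at or below 0.04.
The dominant spike at lag 3 indicates a seasonal period of 3.

3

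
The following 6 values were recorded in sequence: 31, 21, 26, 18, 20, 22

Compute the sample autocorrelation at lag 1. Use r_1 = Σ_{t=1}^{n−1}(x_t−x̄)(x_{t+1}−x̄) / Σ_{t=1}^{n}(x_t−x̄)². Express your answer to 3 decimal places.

-0.170

Mean x̄ = (31 + 21 + 26 + 18 + 20 + 22)/6 = 23.0000
Σ(x_t−x̄)(x_{t+1}−x̄) = (-16.0000) + (-6.0000) + (-15.0000) + (15.0000) + (3.0000) = -19.0000
Denominator Σ(x_t−x̄)² = 112.0000
r_1 = -19.0000 / 112.0000 = -0.170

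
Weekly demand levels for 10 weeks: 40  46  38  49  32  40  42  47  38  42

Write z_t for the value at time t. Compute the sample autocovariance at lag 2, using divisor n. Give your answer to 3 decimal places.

Mean z̄ = (40 + 46 + 38 + 49 + 32 + 40 + 42 + 47 + 38 + 42)/10 = 41.4000
Σ_{t=1}^{8}(z_t−z̄)(z_{t+2}−z̄) = 48.8800
γ_2 = 48.8800 / 10 = 4.888

4.888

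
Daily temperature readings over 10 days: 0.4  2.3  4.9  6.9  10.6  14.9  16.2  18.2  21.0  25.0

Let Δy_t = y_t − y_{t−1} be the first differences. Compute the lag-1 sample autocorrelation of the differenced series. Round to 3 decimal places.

First differences Δy: 1.9, 2.6, 2.0, 3.7, 4.3, 1.3, 2.0, 2.8, 4.0
Mean of differences = 2.7333
Numerator Σ(Δy_t−Δȳ)(Δy_{t+1}−Δȳ) = -0.1444
Denominator Σ(Δy_t−Δȳ)² = 8.8400
r_1(Δy) = -0.1444 / 8.8400 = -0.016

-0.016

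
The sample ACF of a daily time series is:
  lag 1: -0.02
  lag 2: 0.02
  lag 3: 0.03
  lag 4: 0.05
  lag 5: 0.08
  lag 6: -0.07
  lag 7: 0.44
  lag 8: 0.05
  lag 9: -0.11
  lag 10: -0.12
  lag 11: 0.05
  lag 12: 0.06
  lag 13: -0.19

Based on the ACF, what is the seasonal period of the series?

7

The largest autocorrelation is r_7 = 0.44; the remaining lags stay at or below 0.08.
The dominant spike at lag 7 indicates a seasonal period of 7.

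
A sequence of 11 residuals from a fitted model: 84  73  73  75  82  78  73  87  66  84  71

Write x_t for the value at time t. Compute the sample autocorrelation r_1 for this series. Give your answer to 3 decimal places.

-0.652

Mean x̄ = (84 + 73 + 73 + 75 + 82 + 78 + 73 + 87 + 66 + 84 + 71)/11 = 76.9091
Numerator Σ_{t=1}^{10}(x_t−x̄)(x_{t+1}−x̄) = -282.1901
Denominator Σ(x_t−x̄)² = 432.9091
r_1 = -282.1901 / 432.9091 = -0.652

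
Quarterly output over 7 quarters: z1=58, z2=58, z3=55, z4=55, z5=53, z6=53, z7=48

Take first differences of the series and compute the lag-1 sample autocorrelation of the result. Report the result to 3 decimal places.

First differences Δz: 0, -3, 0, -2, 0, -5
Mean of differences = -1.6667
Numerator Σ(Δz_t−Δz̄)(Δz_{t+1}−Δz̄) = -11.1111
Denominator Σ(Δz_t−Δz̄)² = 21.3333
r_1(Δz) = -11.1111 / 21.3333 = -0.521

-0.521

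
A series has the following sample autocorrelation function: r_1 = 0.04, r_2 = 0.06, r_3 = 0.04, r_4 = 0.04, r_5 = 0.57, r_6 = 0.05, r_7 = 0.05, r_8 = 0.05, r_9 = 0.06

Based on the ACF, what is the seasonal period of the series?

The largest autocorrelation is r_5 = 0.57; the remaining lags stay at or below 0.06.
The dominant spike at lag 5 indicates a seasonal period of 5.

5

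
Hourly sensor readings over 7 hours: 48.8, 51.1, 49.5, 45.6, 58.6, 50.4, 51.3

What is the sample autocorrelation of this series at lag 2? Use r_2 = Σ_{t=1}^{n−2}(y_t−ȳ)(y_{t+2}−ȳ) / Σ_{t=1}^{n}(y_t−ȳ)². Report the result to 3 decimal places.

Mean ȳ = (48.8 + 51.1 + 49.5 + 45.6 + 58.6 + 50.4 + 51.3)/7 = 50.7571
Deviations from mean: -1.9571, 0.3429, -1.2571, -5.1571, 7.8429, -0.3571, 0.5429
Σ(y_t−ȳ)(y_{t+2}−ȳ) = (2.4604) + (-1.7682) + (-9.8596) + (1.8418) + (4.2576) = -3.0680
Denominator Σ(y_t−ȳ)² = 94.0571
r_2 = -3.0680 / 94.0571 = -0.033

-0.033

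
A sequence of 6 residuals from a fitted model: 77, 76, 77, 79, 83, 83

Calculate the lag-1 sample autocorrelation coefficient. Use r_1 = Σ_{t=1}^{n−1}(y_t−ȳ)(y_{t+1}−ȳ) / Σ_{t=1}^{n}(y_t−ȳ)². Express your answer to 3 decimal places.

Mean ȳ = (77 + 76 + 77 + 79 + 83 + 83)/6 = 79.1667
Deviations from mean: -2.1667, -3.1667, -2.1667, -0.1667, 3.8333, 3.8333
Σ(y_t−ȳ)(y_{t+1}−ȳ) = (6.8611) + (6.8611) + (0.3611) + (-0.6389) + (14.6944) = 28.1389
Denominator Σ(y_t−ȳ)² = 48.8333
r_1 = 28.1389 / 48.8333 = 0.576

0.576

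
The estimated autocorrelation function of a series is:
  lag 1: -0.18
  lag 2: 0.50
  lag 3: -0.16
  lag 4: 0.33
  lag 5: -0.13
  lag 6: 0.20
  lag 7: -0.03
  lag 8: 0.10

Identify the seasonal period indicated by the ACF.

2

The largest autocorrelation is r_2 = 0.50, with weaker echoes at lags 4 (0.33) and 6 (0.20); the remaining lags stay at or below 0.10.
The dominant spike at lag 2 indicates a seasonal period of 2.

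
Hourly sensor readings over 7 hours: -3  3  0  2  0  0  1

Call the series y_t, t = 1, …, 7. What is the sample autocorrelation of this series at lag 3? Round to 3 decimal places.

-0.249

Mean ȳ = (-3 + 3 + 0 + 2 + 0 + 0 + 1)/7 = 0.4286
Deviations from mean: -3.4286, 2.5714, -0.4286, 1.5714, -0.4286, -0.4286, 0.5714
Σ(y_t−ȳ)(y_{t+3}−ȳ) = (-5.3878) + (-1.1020) + (0.1837) + (0.8980) = -5.4082
Denominator Σ(y_t−ȳ)² = 21.7143
r_3 = -5.4082 / 21.7143 = -0.249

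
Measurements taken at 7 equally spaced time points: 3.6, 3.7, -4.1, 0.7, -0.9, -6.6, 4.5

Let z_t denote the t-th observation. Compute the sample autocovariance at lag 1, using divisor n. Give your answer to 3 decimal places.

-4.029

Mean z̄ = (3.6 + 3.7 − 4.1 + 0.7 − 0.9 − 6.6 + 4.5)/7 = 0.1286
Σ_{t=1}^{6}(z_t−z̄)(z_{t+1}−z̄) = -28.2008
γ_1 = -28.2008 / 7 = -4.029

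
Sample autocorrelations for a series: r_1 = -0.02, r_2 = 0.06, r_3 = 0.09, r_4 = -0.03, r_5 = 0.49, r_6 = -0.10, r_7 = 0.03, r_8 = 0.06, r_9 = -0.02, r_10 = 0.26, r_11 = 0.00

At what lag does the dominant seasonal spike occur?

The largest autocorrelation is r_5 = 0.49, with a weaker echo at lag 10 (0.26); the remaining lags stay at or below 0.09.
The dominant spike at lag 5 indicates a seasonal period of 5.

5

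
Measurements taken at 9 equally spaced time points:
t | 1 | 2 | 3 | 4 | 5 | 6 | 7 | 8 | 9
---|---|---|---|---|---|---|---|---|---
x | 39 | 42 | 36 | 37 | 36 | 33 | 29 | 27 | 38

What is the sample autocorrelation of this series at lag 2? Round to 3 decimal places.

0.042

Mean x̄ = (39 + 42 + 36 + 37 + 36 + 33 + 29 + 27 + 38)/9 = 35.2222
Numerator Σ_{t=1}^{7}(x_t−x̄)(x_{t+2}−x̄) = 7.7901
Denominator Σ(x_t−x̄)² = 183.5556
r_2 = 7.7901 / 183.5556 = 0.042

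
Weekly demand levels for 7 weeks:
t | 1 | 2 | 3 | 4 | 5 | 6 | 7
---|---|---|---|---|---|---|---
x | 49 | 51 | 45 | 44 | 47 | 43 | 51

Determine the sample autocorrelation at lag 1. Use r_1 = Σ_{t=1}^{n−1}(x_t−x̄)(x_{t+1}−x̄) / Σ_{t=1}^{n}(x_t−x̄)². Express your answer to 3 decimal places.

Mean x̄ = (49 + 51 + 45 + 44 + 47 + 43 + 51)/7 = 47.1429
Deviations from mean: 1.8571, 3.8571, -2.1429, -3.1429, -0.1429, -4.1429, 3.8571
Σ(x_t−x̄)(x_{t+1}−x̄) = (7.1633) + (-8.2653) + (6.7347) + (0.4490) + (0.5918) + (-15.9796) = -9.3061
Denominator Σ(x_t−x̄)² = 64.8571
r_1 = -9.3061 / 64.8571 = -0.143

-0.143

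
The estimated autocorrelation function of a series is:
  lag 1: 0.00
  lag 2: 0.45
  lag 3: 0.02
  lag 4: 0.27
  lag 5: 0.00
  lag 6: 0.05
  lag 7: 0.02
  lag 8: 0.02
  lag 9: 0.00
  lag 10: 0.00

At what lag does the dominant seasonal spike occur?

2

The largest autocorrelation is r_2 = 0.45, with a weaker echo at lag 4 (0.27); the remaining lags stay at or below 0.05.
The dominant spike at lag 2 indicates a seasonal period of 2.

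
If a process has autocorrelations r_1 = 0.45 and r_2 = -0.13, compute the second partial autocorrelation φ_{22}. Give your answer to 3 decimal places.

-0.417

φ_{22} = (r_2 − r_1²) / (1 − r_1²)
r_1² = (0.45)² = 0.2025
Numerator = -0.13 − 0.2025 = -0.3325; denominator = 1 − 0.2025 = 0.7975
φ_{22} = -0.3325 / 0.7975 = -0.417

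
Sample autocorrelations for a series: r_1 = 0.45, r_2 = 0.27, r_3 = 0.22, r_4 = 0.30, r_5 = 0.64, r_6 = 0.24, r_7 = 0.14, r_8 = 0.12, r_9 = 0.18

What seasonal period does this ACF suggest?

The largest autocorrelation is r_5 = 0.64; the remaining lags stay at or below 0.45. The elevated value at lag 1 (0.45), dropping to 0.27 at lag 2, reflects decaying short-term dependence rather than seasonality.
The dominant spike at lag 5 indicates a seasonal period of 5.

5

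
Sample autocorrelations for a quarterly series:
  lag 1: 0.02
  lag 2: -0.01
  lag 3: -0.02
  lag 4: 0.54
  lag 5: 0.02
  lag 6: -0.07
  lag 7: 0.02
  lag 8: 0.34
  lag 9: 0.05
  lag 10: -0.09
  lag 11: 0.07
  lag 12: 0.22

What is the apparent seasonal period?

The largest autocorrelation is r_4 = 0.54, with weaker echoes at lags 8 (0.34) and 12 (0.22); the remaining lags stay at or below 0.07.
The dominant spike at lag 4 indicates a seasonal period of 4.

4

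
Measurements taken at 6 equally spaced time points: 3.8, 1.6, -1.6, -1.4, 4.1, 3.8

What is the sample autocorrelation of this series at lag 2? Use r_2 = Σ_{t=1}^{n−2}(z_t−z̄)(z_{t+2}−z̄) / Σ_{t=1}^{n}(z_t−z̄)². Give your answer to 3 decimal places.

-0.597

Mean z̄ = (3.8 + 1.6 − 1.6 − 1.4 + 4.1 + 3.8)/6 = 1.7167
Σ(z_t−z̄)(z_{t+2}−z̄) = (-6.9097) + (0.3636) + (-7.9047) + (-6.4931) = -20.9439
Denominator Σ(z_t−z̄)² = 35.0883
r_2 = -20.9439 / 35.0883 = -0.597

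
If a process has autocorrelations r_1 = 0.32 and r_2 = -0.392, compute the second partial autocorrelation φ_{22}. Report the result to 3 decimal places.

φ_{22} = (r_2 − r_1²) / (1 − r_1²)
r_1² = (0.32)² = 0.1024
Numerator = -0.392 − 0.1024 = -0.4944; denominator = 1 − 0.1024 = 0.8976
φ_{22} = -0.4944 / 0.8976 = -0.551

-0.551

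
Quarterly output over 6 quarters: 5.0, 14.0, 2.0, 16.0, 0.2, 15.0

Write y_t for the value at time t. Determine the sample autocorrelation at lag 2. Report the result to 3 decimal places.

Mean ȳ = (5.0 + 14.0 + 2.0 + 16.0 + 0.2 + 15.0)/6 = 8.7000
Σ(y_t−ȳ)(y_{t+2}−ȳ) = (24.7900) + (38.6900) + (56.9500) + (45.9900) = 166.4200
Denominator Σ(y_t−ȳ)² = 251.9000
r_2 = 166.4200 / 251.9000 = 0.661

0.661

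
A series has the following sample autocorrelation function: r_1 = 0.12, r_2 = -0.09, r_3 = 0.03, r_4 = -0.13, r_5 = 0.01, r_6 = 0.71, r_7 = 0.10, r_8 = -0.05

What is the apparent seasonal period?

The largest autocorrelation is r_6 = 0.71; the remaining lags stay at or below 0.12.
The dominant spike at lag 6 indicates a seasonal period of 6.

6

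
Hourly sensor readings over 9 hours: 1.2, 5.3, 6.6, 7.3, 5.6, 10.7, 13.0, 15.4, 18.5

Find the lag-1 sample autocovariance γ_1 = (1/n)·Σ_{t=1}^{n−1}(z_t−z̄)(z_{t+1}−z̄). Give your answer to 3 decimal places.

Mean z̄ = (1.2 + 5.3 + 6.6 + 7.3 + 5.6 + 10.7 + 13.0 + 15.4 + 18.5)/9 = 9.2889
Σ_{t=1}^{8}(z_t−z̄)(z_{t+1}−z̄) = 134.6765
γ_1 = 134.6765 / 9 = 14.964

14.964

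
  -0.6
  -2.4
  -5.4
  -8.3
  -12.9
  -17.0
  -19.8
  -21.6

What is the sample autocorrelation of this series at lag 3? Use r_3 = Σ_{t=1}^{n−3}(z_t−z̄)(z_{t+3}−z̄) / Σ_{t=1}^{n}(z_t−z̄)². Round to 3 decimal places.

Mean z̄ = (-0.6 − 2.4 − 5.4 − 8.3 − 12.9 − 17.0 − 19.8 − 21.6)/8 = -11.0000
Deviations from mean: 10.4000, 8.6000, 5.6000, 2.7000, -1.9000, -6.0000, -8.8000, -10.6000
Numerator Σ_{t=1}^{5}(z_t−z̄)(z_{t+3}−z̄) = -25.4800
Denominator Σ(z_t−z̄)² = 450.1800
r_3 = -25.4800 / 450.1800 = -0.057

-0.057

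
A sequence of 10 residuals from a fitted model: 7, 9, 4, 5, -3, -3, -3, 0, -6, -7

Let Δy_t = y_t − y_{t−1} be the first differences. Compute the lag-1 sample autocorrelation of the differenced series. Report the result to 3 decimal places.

-0.514

First differences Δy: 2, -5, 1, -8, 0, 0, 3, -6, -1
Mean of differences = -1.5556
Numerator Σ(Δy_t−Δȳ)(Δy_{t+1}−Δȳ) = -60.7531
Denominator Σ(Δy_t−Δȳ)² = 118.2222
r_1(Δy) = -60.7531 / 118.2222 = -0.514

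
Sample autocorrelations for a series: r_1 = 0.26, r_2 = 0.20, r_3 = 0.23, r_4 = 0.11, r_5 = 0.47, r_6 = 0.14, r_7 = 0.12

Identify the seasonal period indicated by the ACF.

The largest autocorrelation is r_5 = 0.47; the remaining lags stay at or below 0.26. The elevated value at lag 1 (0.26), dropping to 0.20 at lag 2, reflects decaying short-term dependence rather than seasonality.
The dominant spike at lag 5 indicates a seasonal period of 5.

5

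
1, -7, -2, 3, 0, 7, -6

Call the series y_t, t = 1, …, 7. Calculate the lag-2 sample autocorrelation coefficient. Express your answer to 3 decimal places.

Mean ȳ = (1 − 7 − 2 + 3 + 0 + 7 − 6)/7 = -0.5714
Deviations from mean: 1.5714, -6.4286, -1.4286, 3.5714, 0.5714, 7.5714, -5.4286
Numerator Σ_{t=1}^{5}(y_t−ȳ)(y_{t+2}−ȳ) = -2.0816
Denominator Σ(y_t−ȳ)² = 145.7143
r_2 = -2.0816 / 145.7143 = -0.014

-0.014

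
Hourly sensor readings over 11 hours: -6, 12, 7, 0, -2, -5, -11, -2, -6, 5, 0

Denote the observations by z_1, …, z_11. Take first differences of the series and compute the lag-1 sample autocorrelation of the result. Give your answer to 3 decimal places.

-0.295

First differences Δz: 18, -5, -7, -2, -3, -6, 9, -4, 11, -5
Mean of differences = 0.6000
Numerator Σ(Δz_t−Δz̄)(Δz_{t+1}−Δz̄) = -202.1600
Denominator Σ(Δz_t−Δz̄)² = 686.4000
r_1(Δz) = -202.1600 / 686.4000 = -0.295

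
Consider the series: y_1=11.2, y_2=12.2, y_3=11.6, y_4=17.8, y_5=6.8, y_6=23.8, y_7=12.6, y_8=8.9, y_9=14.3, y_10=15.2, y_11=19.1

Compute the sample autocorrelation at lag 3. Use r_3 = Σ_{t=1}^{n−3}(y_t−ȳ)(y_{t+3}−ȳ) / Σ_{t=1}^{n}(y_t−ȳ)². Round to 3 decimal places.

-0.062

Mean ȳ = (11.2 + 12.2 + 11.6 + 17.8 + 6.8 + 23.8 + 12.6 + 8.9 + 14.3 + 15.2 + 19.1)/11 = 13.9545
Numerator Σ_{t=1}^{8}(y_t−ȳ)(y_{t+3}−ȳ) = -14.5607
Denominator Σ(y_t−ȳ)² = 234.6473
r_3 = -14.5607 / 234.6473 = -0.062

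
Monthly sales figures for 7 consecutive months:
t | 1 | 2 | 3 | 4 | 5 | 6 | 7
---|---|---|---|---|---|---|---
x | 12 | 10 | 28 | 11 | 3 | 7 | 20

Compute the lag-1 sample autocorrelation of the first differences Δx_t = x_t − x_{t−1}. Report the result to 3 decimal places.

-0.215

First differences Δx: -2, 18, -17, -8, 4, 13
Mean of differences = 1.3333
Numerator Σ(Δx_t−Δx̄)(Δx_{t+1}−Δx̄) = -183.7778
Denominator Σ(Δx_t−Δx̄)² = 855.3333
r_1(Δx) = -183.7778 / 855.3333 = -0.215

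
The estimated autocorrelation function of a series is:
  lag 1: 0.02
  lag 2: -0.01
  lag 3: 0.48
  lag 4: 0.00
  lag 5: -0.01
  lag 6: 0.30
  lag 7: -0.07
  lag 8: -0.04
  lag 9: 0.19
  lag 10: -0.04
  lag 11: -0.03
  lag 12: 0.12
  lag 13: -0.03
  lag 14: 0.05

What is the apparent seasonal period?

The largest autocorrelation is r_3 = 0.48, with weaker echoes at lags 6 (0.30) and 9 (0.19); the remaining lags stay at or below 0.12.
The dominant spike at lag 3 indicates a seasonal period of 3.

3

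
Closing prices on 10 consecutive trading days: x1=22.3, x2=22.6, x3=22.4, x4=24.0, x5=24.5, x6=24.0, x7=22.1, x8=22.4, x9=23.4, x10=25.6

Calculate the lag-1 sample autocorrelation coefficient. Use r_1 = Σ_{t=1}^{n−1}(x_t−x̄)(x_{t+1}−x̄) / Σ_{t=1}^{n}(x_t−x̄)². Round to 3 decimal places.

Mean x̄ = (22.3 + 22.6 + 22.4 + 24.0 + 24.5 + 24.0 + 22.1 + 22.4 + 23.4 + 25.6)/10 = 23.3300
Numerator Σ_{t=1}^{9}(x_t−x̄)(x_{t+1}−x̄) = 2.7891
Denominator Σ(x_t−x̄)² = 12.2610
r_1 = 2.7891 / 12.2610 = 0.227

0.227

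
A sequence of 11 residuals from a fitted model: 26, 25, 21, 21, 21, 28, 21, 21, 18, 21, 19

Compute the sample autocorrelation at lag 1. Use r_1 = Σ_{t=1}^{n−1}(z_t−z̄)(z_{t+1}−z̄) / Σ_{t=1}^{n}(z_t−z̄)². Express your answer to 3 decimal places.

0.120

Mean z̄ = (26 + 25 + 21 + 21 + 21 + 28 + 21 + 21 + 18 + 21 + 19)/11 = 22.0000
Numerator Σ_{t=1}^{10}(z_t−z̄)(z_{t+1}−z̄) = 11.0000
Denominator Σ(z_t−z̄)² = 92.0000
r_1 = 11.0000 / 92.0000 = 0.120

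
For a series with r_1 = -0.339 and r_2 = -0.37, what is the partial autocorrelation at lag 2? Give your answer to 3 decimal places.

-0.548

φ_{22} = (r_2 − r_1²) / (1 − r_1²)
r_1² = (-0.339)² = 0.114921
Numerator = -0.37 − 0.1149 = -0.4849; denominator = 1 − 0.1149 = 0.8851
φ_{22} = -0.4849 / 0.8851 = -0.548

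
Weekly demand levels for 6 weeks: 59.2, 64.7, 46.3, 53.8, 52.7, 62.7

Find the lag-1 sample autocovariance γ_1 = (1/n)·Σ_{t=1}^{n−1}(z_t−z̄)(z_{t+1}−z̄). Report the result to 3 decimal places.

-7.783

Mean z̄ = (59.2 + 64.7 + 46.3 + 53.8 + 52.7 + 62.7)/6 = 56.5667
Σ_{t=1}^{5}(z_t−z̄)(z_{t+1}−z̄) = -46.6978
γ_1 = -46.6978 / 6 = -7.783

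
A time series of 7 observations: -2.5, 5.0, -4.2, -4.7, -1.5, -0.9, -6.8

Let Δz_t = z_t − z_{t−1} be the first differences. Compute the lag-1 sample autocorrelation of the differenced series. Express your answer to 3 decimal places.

First differences Δz: 7.5, -9.2, -0.5, 3.2, 0.6, -5.9
Mean of differences = -0.7167
Numerator Σ(Δz_t−Δz̄)(Δz_{t+1}−Δz̄) = -72.3619
Denominator Σ(Δz_t−Δz̄)² = 183.4683
r_1(Δz) = -72.3619 / 183.4683 = -0.394

-0.394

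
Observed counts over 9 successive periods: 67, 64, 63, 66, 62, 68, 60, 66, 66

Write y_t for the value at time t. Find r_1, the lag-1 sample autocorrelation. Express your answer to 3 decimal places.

Mean ȳ = (67 + 64 + 63 + 66 + 62 + 68 + 60 + 66 + 66)/9 = 64.6667
Numerator Σ_{t=1}^{8}(y_t−ȳ)(y_{t+1}−ȳ) = -35.1111
Denominator Σ(y_t−ȳ)² = 54.0000
r_1 = -35.1111 / 54.0000 = -0.650

-0.650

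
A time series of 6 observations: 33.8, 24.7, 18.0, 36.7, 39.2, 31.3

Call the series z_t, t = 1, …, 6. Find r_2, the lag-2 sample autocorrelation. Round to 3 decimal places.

-0.572

Mean z̄ = (33.8 + 24.7 + 18.0 + 36.7 + 39.2 + 31.3)/6 = 30.6167
Deviations from mean: 3.1833, -5.9167, -12.6167, 6.0833, 8.5833, 0.6833
Σ(z_t−z̄)(z_{t+2}−z̄) = (-40.1631) + (-35.9931) + (-108.2931) + (4.1569) = -180.2922
Denominator Σ(z_t−z̄)² = 315.4683
r_2 = -180.2922 / 315.4683 = -0.572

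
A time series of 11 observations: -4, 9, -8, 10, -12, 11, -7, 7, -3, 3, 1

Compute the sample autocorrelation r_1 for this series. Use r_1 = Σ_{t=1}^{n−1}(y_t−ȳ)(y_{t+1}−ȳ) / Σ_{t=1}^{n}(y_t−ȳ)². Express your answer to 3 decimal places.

-0.939

Mean ȳ = (-4 + 9 − 8 + 10 − 12 + 11 − 7 + 7 − 3 + 3 + 1)/11 = 0.6364
Numerator Σ_{t=1}^{10}(y_t−ȳ)(y_{t+1}−ȳ) = -599.7686
Denominator Σ(y_t−ȳ)² = 638.5455
r_1 = -599.7686 / 638.5455 = -0.939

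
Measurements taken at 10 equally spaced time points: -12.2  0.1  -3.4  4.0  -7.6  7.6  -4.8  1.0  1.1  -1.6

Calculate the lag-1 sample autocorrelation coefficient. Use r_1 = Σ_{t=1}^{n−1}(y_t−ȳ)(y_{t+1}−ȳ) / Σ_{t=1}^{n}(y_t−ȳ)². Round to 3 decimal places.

Mean ȳ = (-12.2 + 0.1 − 3.4 + 4.0 − 7.6 + 7.6 − 4.8 + 1.0 + 1.1 − 1.6)/10 = -1.5800
Numerator Σ_{t=1}^{9}(y_t−ȳ)(y_{t+1}−ȳ) = -150.9164
Denominator Σ(y_t−ȳ)² = 294.7760
r_1 = -150.9164 / 294.7760 = -0.512

-0.512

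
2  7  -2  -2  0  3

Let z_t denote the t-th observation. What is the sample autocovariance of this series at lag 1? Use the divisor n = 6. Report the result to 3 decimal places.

-0.296

Mean z̄ = (2 + 7 − 2 − 2 + 0 + 3)/6 = 1.3333
Σ_{t=1}^{5}(z_t−z̄)(z_{t+1}−z̄) = -1.7778
γ_1 = -1.7778 / 6 = -0.296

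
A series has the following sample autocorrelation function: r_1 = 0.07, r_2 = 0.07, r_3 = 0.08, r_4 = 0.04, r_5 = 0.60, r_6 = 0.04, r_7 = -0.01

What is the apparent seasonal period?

The largest autocorrelation is r_5 = 0.60; the remaining lags stay at or below 0.08.
The dominant spike at lag 5 indicates a seasonal period of 5.

5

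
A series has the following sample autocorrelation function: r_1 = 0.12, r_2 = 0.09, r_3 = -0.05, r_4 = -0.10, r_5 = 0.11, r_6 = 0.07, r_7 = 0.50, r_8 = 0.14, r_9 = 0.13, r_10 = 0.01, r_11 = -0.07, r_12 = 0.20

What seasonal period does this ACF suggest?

7

The largest autocorrelation is r_7 = 0.50; the remaining lags stay at or below 0.20.
The dominant spike at lag 7 indicates a seasonal period of 7.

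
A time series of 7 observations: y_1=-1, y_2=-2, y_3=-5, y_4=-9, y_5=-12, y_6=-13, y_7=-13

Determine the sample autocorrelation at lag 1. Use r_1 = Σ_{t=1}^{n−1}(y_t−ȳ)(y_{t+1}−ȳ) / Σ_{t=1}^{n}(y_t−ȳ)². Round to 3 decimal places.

Mean ȳ = (-1 − 2 − 5 − 9 − 12 − 13 − 13)/7 = -7.8571
Deviations from mean: 6.8571, 5.8571, 2.8571, -1.1429, -4.1429, -5.1429, -5.1429
Σ(y_t−ȳ)(y_{t+1}−ȳ) = (40.1633) + (16.7347) + (-3.2653) + (4.7347) + (21.3061) + (26.4490) = 106.1224
Denominator Σ(y_t−ȳ)² = 160.8571
r_1 = 106.1224 / 160.8571 = 0.660

0.660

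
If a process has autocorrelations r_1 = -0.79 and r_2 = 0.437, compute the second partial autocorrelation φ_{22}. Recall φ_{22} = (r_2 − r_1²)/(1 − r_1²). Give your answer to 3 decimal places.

φ_{22} = (r_2 − r_1²) / (1 − r_1²)
r_1² = (-0.79)² = 0.6241
Numerator = 0.437 − 0.6241 = -0.1871; denominator = 1 − 0.6241 = 0.3759
φ_{22} = -0.1871 / 0.3759 = -0.498

-0.498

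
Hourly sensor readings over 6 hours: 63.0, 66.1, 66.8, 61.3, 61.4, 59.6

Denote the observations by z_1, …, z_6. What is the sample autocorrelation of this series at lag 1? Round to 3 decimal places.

Mean z̄ = (63.0 + 66.1 + 66.8 + 61.3 + 61.4 + 59.6)/6 = 63.0333
Numerator Σ_{t=1}^{5}(z_t−z̄)(z_{t+1}−z̄) = 13.3589
Denominator Σ(z_t−z̄)² = 41.0533
r_1 = 13.3589 / 41.0533 = 0.325

0.325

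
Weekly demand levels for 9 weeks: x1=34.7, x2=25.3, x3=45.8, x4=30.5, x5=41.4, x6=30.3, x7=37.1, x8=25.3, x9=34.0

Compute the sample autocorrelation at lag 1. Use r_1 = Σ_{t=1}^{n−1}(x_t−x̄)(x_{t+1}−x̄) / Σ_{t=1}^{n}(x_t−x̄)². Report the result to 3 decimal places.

Mean x̄ = (34.7 + 25.3 + 45.8 + 30.5 + 41.4 + 30.3 + 37.1 + 25.3 + 34.0)/9 = 33.8222
Numerator Σ_{t=1}^{8}(x_t−x̄)(x_{t+1}−x̄) = -242.2105
Denominator Σ(x_t−x̄)² = 381.1356
r_1 = -242.2105 / 381.1356 = -0.635

-0.635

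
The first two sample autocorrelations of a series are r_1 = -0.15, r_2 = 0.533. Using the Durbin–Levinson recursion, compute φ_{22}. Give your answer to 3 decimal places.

φ_{22} = (r_2 − r_1²) / (1 − r_1²)
r_1² = (-0.15)² = 0.0225
Numerator = 0.533 − 0.0225 = 0.5105; denominator = 1 − 0.0225 = 0.9775
φ_{22} = 0.5105 / 0.9775 = 0.522

0.522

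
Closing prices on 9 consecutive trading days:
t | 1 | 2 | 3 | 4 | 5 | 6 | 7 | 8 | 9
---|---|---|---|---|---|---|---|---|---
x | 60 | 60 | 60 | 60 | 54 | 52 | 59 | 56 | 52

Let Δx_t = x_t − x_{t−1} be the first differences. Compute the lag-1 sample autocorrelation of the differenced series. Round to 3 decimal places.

-0.151

First differences Δx: 0, 0, 0, -6, -2, 7, -3, -4
Mean of differences = -1.0000
Numerator Σ(Δx_t−Δx̄)(Δx_{t+1}−Δx̄) = -16.0000
Denominator Σ(Δx_t−Δx̄)² = 106.0000
r_1(Δx) = -16.0000 / 106.0000 = -0.151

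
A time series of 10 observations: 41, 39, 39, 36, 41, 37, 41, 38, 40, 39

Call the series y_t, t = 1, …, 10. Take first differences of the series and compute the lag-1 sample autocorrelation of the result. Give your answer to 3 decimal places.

-0.848

First differences Δy: -2, 0, -3, 5, -4, 4, -3, 2, -1
Mean of differences = -0.2222
Numerator Σ(Δy_t−Δȳ)(Δy_{t+1}−Δȳ) = -70.8272
Denominator Σ(Δy_t−Δȳ)² = 83.5556
r_1(Δy) = -70.8272 / 83.5556 = -0.848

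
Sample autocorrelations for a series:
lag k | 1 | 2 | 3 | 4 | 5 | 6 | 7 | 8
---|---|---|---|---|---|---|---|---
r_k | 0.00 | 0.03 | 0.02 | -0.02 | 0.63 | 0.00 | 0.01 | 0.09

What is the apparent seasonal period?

5

The largest autocorrelation is r_5 = 0.63; the remaining lags stay at or below 0.09.
The dominant spike at lag 5 indicates a seasonal period of 5.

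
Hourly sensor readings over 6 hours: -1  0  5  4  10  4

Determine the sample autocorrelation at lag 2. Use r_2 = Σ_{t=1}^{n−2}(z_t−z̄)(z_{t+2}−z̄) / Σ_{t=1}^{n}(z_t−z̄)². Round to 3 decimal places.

Mean z̄ = (-1 + 0 + 5 + 4 + 10 + 4)/6 = 3.6667
Numerator Σ_{t=1}^{4}(z_t−z̄)(z_{t+2}−z̄) = 1.1111
Denominator Σ(z_t−z̄)² = 77.3333
r_2 = 1.1111 / 77.3333 = 0.014

0.014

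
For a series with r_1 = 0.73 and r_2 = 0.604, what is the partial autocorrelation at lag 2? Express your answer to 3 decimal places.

φ_{22} = (r_2 − r_1²) / (1 − r_1²)
r_1² = (0.73)² = 0.5329
Numerator = 0.604 − 0.5329 = 0.0711; denominator = 1 − 0.5329 = 0.4671
φ_{22} = 0.0711 / 0.4671 = 0.152

0.152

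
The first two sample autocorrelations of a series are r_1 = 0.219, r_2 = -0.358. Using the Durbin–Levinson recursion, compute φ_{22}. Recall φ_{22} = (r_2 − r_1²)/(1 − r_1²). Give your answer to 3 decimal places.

φ_{22} = (r_2 − r_1²) / (1 − r_1²)
r_1² = (0.219)² = 0.047961
Numerator = -0.358 − 0.0480 = -0.4060; denominator = 1 − 0.0480 = 0.9520
φ_{22} = -0.4060 / 0.9520 = -0.426

-0.426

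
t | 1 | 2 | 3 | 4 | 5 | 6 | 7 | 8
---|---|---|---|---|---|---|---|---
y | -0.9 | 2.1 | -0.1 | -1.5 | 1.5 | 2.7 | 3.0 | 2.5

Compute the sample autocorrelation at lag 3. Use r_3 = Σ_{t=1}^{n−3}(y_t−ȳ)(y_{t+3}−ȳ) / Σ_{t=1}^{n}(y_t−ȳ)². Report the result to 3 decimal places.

Mean ȳ = (-0.9 + 2.1 − 0.1 − 1.5 + 1.5 + 2.7 + 3.0 + 2.5)/8 = 1.1625
Σ(y_t−ȳ)(y_{t+3}−ȳ) = (5.4914) + (0.3164) + (-1.9411) + (-4.8923) + (0.4514) = -0.5742
Denominator Σ(y_t−ȳ)² = 21.4588
r_3 = -0.5742 / 21.4588 = -0.027

-0.027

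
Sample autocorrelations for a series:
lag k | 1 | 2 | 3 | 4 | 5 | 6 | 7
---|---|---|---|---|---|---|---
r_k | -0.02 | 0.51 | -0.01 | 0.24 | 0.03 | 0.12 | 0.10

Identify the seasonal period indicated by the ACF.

The largest autocorrelation is r_2 = 0.51, with a weaker echo at lag 4 (0.24); the remaining lags stay at or below 0.12.
The dominant spike at lag 2 indicates a seasonal period of 2.

2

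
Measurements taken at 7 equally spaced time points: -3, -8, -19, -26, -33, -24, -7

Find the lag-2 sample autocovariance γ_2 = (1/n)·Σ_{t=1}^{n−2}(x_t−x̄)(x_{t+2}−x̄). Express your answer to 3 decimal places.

Mean x̄ = (-3 − 8 − 19 − 26 − 33 − 24 − 7)/7 = -17.1429
Deviations: 14.1429, 9.1429, -1.8571, -8.8571, -15.8571, -6.8571, 10.1429
Σ_{t=1}^{5}(x_t−x̄)(x_{t+2}−x̄) = -177.8980
γ_2 = -177.8980 / 7 = -25.414

-25.414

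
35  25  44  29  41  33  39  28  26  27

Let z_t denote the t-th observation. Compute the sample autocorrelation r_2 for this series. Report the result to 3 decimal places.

0.441

Mean z̄ = (35 + 25 + 44 + 29 + 41 + 33 + 39 + 28 + 26 + 27)/10 = 32.7000
Numerator Σ_{t=1}^{8}(z_t−z̄)(z_{t+2}−z̄) = 182.6200
Denominator Σ(z_t−z̄)² = 414.1000
r_2 = 182.6200 / 414.1000 = 0.441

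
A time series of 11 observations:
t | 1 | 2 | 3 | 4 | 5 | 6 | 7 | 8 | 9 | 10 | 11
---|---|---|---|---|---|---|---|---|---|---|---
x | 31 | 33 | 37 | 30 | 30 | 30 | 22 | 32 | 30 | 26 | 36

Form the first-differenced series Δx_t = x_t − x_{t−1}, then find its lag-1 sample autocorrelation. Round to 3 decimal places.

First differences Δx: 2, 4, -7, 0, 0, -8, 10, -2, -4, 10
Mean of differences = 0.5000
Numerator Σ(Δx_t−Δx̄)(Δx_{t+1}−Δx̄) = -148.7500
Denominator Σ(Δx_t−Δx̄)² = 350.5000
r_1(Δx) = -148.7500 / 350.5000 = -0.424

-0.424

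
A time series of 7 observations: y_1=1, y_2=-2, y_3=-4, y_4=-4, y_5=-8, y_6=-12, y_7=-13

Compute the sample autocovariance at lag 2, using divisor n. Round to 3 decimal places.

Mean ȳ = (1 − 2 − 4 − 4 − 8 − 12 − 13)/7 = -6.0000
Σ_{t=1}^{5}(y_t−ȳ)(y_{t+2}−ȳ) = 20.0000
γ_2 = 20.0000 / 7 = 2.857

2.857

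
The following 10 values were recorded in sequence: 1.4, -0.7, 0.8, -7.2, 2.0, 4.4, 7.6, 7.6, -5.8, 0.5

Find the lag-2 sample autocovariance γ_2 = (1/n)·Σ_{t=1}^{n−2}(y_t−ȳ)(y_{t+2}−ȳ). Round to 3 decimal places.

-3.392

Mean ȳ = (1.4 − 0.7 + 0.8 − 7.2 + 2.0 + 4.4 + 7.6 + 7.6 − 5.8 + 0.5)/10 = 1.0600
Σ_{t=1}^{8}(y_t−ȳ)(y_{t+2}−ȳ) = -33.9192
γ_2 = -33.9192 / 10 = -3.392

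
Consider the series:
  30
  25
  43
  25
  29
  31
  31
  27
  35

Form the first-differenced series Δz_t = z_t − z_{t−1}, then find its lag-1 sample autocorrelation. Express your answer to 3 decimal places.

-0.665

First differences Δz: -5, 18, -18, 4, 2, 0, -4, 8
Mean of differences = 0.6250
Numerator Σ(Δz_t−Δz̄)(Δz_{t+1}−Δz̄) = -511.6406
Denominator Σ(Δz_t−Δz̄)² = 769.8750
r_1(Δz) = -511.6406 / 769.8750 = -0.665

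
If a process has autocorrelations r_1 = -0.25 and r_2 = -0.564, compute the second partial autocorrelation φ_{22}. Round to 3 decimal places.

φ_{22} = (r_2 − r_1²) / (1 − r_1²)
r_1² = (-0.25)² = 0.0625
Numerator = -0.564 − 0.0625 = -0.6265; denominator = 1 − 0.0625 = 0.9375
φ_{22} = -0.6265 / 0.9375 = -0.668

-0.668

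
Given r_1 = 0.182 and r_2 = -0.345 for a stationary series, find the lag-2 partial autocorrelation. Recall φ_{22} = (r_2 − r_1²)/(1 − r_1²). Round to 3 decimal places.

φ_{22} = (r_2 − r_1²) / (1 − r_1²)
r_1² = (0.182)² = 0.033124
Numerator = -0.345 − 0.0331 = -0.3781; denominator = 1 − 0.0331 = 0.9669
φ_{22} = -0.3781 / 0.9669 = -0.391

-0.391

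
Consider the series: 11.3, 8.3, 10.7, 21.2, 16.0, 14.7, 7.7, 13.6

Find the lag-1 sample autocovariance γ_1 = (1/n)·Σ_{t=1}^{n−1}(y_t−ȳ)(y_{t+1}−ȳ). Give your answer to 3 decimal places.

2.185

Mean ȳ = (11.3 + 8.3 + 10.7 + 21.2 + 16.0 + 14.7 + 7.7 + 13.6)/8 = 12.9375
Deviations: -1.6375, -4.6375, -2.2375, 8.2625, 3.0625, 1.7625, -5.2375, 0.6625
Σ_{t=1}^{7}(y_t−ȳ)(y_{t+1}−ȳ) = 17.4836
γ_1 = 17.4836 / 8 = 2.185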